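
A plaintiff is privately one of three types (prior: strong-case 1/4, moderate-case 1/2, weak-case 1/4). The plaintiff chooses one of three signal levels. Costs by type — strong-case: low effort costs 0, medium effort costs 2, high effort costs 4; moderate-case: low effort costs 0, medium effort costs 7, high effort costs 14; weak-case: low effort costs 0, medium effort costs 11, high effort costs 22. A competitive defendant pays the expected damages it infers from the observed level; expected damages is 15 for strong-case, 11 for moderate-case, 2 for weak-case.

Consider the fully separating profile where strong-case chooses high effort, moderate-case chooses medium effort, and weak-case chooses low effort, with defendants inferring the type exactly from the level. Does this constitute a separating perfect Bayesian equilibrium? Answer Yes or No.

Separating settlements: high effort → 15, medium effort → 11, low effort → 2.
strong-case (assigned high effort): low effort: 2 − 0 = 2; medium effort: 11 − 2 = 9; high effort: 15 − 4 = 11. strong-case stays.
moderate-case (assigned medium effort): low effort: 2 − 0 = 2; medium effort: 11 − 7 = 4; high effort: 15 − 14 = 1. moderate-case stays.
weak-case (assigned low effort): low effort: 2 − 0 = 2; medium effort: 11 − 11 = 0; high effort: 15 − 22 = -7. weak-case stays.
Every type prefers its assigned level; separation holds.

Yes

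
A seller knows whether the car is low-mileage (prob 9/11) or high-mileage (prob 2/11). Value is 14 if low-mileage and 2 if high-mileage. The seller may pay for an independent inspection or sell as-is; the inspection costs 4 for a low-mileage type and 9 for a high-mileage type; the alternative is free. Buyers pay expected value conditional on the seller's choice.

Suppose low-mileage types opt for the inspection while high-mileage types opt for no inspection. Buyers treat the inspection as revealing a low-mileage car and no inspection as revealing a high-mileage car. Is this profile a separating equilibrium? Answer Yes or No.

No

Under these beliefs, the inspection earns price 14 and no inspection earns price 2.
low-mileage: the inspection nets 14 − 4 = 10; no inspection nets 2. low-mileage prefers the inspection.
high-mileage: the inspection nets 14 − 9 = 5; no inspection nets 2. high-mileage would deviate to the inspection.
high-mileage has a profitable deviation, so the profile is not an equilibrium.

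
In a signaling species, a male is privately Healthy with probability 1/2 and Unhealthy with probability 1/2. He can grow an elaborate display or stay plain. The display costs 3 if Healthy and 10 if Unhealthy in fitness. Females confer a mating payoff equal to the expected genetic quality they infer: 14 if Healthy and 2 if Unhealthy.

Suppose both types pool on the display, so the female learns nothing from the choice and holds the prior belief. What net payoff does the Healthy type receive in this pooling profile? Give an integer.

5

Pooled mating payoff = 1/2·14 + 1/2·2 = 8.
Healthy pays cost 3 for the display, so net payoff = 8 − 3 = 5.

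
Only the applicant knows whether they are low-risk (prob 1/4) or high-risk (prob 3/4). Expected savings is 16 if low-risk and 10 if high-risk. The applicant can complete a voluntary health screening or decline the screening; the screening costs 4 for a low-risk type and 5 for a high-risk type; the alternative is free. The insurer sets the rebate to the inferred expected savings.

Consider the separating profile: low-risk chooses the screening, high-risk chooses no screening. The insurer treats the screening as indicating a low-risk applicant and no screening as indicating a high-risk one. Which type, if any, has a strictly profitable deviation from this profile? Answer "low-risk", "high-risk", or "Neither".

high-risk

The screening pays 16; no screening pays 10.
low-risk: assigned the screening, nets 16 − 4 = 12; deviating to no screening nets 10.
high-risk: assigned no screening, nets 10; deviating to the screening nets 16 − 5 = 11.
The high-risk type gains 1 by deviating.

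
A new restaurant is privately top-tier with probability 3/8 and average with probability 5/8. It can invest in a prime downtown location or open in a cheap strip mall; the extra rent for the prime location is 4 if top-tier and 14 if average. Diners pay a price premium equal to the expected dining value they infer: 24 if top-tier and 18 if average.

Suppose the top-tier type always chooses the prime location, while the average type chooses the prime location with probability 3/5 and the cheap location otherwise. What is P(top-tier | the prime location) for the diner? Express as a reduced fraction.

1/2

P(the prime location) = (3/8)·1 + (5/8)·(3/5) = 3/4.
By Bayes' rule, P(top-tier | the prime location) = (3/8) / (3/4) = 1/2.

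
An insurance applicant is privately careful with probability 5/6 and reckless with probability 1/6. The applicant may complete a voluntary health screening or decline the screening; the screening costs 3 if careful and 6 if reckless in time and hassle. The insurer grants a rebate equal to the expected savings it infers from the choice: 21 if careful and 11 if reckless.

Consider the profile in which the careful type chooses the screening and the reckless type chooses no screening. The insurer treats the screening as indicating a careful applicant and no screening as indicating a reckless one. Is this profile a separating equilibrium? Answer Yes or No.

Under these beliefs, the screening earns rebate 21 and no screening earns rebate 11.
careful: the screening nets 21 − 3 = 18; no screening nets 11. careful prefers the screening.
reckless: the screening nets 21 − 6 = 15; no screening nets 11. reckless would deviate to the screening.
reckless has a profitable deviation, so the profile is not an equilibrium.

No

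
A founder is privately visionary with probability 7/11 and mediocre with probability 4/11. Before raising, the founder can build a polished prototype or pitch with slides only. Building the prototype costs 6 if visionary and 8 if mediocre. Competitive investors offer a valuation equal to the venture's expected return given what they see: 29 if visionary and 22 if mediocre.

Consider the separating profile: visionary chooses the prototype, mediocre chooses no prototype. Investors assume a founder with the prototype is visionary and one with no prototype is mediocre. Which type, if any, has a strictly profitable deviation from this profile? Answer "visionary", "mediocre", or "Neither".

The prototype pays 29; no prototype pays 22.
visionary: assigned the prototype, nets 29 − 6 = 23; deviating to no prototype nets 22.
mediocre: assigned no prototype, nets 22; deviating to the prototype nets 29 − 8 = 21.
Both types strictly prefer their assigned action; no profitable deviation.

Neither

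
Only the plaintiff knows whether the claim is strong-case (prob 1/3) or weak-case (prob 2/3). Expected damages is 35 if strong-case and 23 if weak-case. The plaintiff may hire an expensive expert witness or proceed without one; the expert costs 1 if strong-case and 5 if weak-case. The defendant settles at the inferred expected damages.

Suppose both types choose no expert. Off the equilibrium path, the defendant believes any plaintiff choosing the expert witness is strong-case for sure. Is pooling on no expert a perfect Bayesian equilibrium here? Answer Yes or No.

No

On path, the defendant holds the prior and pays 1/3·35 + 2/3·23 = 27. Off path (the expert witness), believing strong-case, it pays 35.
strong-case: no expert nets 27; the expert witness nets 35 − 1 = 34. strong-case would deviate.
weak-case: no expert nets 27; the expert witness nets 35 − 5 = 30. weak-case would deviate.
A type deviates, so pooling fails.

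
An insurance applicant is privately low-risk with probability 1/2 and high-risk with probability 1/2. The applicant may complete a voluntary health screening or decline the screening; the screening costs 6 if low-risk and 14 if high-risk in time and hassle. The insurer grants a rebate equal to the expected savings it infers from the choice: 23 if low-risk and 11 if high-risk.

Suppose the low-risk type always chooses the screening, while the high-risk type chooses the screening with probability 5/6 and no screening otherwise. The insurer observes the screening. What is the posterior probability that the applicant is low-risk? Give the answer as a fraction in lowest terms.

P(the screening) = (1/2)·1 + (1/2)·(5/6) = 11/12.
By Bayes' rule, P(low-risk | the screening) = (1/2) / (11/12) = 6/11.

6/11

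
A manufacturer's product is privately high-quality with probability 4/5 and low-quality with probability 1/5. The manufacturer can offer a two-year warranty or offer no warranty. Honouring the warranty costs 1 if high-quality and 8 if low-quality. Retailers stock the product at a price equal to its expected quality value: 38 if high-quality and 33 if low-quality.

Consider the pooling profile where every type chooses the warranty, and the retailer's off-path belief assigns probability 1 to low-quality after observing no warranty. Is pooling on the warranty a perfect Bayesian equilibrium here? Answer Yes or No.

No

On path, the retailer holds the prior and pays 4/5·38 + 1/5·33 = 37. Off path (no warranty), believing low-quality, it pays 33.
high-quality: the warranty nets 37 − 1 = 36; no warranty nets 33. high-quality stays.
low-quality: the warranty nets 37 − 8 = 29; no warranty nets 33. low-quality would deviate.
A type deviates, so pooling fails.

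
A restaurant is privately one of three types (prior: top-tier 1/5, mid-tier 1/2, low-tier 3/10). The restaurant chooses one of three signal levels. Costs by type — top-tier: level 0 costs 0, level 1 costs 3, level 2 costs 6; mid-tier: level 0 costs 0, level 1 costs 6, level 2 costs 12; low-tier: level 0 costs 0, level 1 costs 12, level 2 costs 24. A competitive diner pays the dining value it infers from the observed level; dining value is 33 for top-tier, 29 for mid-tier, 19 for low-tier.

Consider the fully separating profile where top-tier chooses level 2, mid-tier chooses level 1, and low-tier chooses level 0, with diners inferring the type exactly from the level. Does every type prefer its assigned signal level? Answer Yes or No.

Yes

Separating price premiums: level 2 → 33, level 1 → 29, level 0 → 19.
top-tier (assigned level 2): level 0: 19 − 0 = 19; level 1: 29 − 3 = 26; level 2: 33 − 6 = 27. top-tier stays.
mid-tier (assigned level 1): level 0: 19 − 0 = 19; level 1: 29 − 6 = 23; level 2: 33 − 12 = 21. mid-tier stays.
low-tier (assigned level 0): level 0: 19 − 0 = 19; level 1: 29 − 12 = 17; level 2: 33 − 24 = 9. low-tier stays.
Every type prefers its assigned level; separation holds.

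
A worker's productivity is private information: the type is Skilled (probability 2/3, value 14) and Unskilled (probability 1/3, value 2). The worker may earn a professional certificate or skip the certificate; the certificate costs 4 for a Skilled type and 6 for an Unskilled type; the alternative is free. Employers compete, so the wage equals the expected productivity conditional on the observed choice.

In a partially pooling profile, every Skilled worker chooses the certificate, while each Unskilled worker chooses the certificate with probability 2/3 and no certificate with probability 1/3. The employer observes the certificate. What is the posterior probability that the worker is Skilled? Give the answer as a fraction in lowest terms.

3/4

P(the certificate) = (2/3)·1 + (1/3)·(2/3) = 8/9.
By Bayes' rule, P(Skilled | the certificate) = (2/3) / (8/9) = 3/4.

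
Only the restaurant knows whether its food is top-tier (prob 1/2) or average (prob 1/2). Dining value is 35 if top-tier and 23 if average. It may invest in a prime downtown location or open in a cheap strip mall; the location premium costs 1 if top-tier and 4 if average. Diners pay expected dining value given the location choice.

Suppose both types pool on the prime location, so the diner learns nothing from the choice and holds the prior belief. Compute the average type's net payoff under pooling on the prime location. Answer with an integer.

25

Pooled price premium = 1/2·35 + 1/2·23 = 29.
average pays cost 4 for the prime location, so net payoff = 29 − 4 = 25.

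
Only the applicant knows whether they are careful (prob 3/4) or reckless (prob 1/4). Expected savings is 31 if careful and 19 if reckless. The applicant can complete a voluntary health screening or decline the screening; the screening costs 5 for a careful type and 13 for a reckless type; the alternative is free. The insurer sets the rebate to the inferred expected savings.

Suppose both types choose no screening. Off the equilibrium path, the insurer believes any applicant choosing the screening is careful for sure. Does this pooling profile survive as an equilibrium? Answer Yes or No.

Yes

On path, the insurer holds the prior and pays 3/4·31 + 1/4·19 = 28. Off path (the screening), believing careful, it pays 31.
careful: no screening nets 28; the screening nets 31 − 5 = 26. careful stays.
reckless: no screening nets 28; the screening nets 31 − 13 = 18. reckless stays.
No type deviates, so pooling is sustained.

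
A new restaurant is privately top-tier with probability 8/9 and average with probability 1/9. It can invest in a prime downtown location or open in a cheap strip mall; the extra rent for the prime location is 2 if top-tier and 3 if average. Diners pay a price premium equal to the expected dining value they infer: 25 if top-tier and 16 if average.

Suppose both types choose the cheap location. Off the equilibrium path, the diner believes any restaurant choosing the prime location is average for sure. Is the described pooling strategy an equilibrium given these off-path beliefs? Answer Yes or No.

On path, the diner holds the prior and pays 8/9·25 + 1/9·16 = 24. Off path (the prime location), believing average, it pays 16.
top-tier: the cheap location nets 24; the prime location nets 16 − 2 = 14. top-tier stays.
average: the cheap location nets 24; the prime location nets 16 − 3 = 13. average stays.
No type deviates, so pooling is sustained.

Yes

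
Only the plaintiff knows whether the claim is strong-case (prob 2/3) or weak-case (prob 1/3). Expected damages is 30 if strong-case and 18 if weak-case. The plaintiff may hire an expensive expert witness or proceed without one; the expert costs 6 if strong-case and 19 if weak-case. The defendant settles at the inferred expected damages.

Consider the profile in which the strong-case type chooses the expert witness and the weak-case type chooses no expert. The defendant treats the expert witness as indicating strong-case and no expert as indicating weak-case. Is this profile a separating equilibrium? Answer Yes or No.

Under these beliefs, the expert witness earns settlement 30 and no expert earns settlement 18.
strong-case: the expert witness nets 30 − 6 = 24; no expert nets 18. strong-case prefers the expert witness.
weak-case: the expert witness nets 30 − 19 = 11; no expert nets 18. weak-case prefers no expert.
Neither type deviates, so the separating profile is an equilibrium.

Yes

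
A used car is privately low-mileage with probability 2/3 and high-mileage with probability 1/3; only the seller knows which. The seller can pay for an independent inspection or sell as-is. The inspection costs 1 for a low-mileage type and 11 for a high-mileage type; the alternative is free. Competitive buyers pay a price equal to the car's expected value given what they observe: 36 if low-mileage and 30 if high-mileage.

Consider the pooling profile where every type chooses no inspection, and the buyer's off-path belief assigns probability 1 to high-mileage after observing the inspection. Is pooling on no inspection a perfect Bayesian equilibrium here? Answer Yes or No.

On path, the buyer holds the prior and pays 2/3·36 + 1/3·30 = 34. Off path (the inspection), believing high-mileage, it pays 30.
low-mileage: no inspection nets 34; the inspection nets 30 − 1 = 29. low-mileage stays.
high-mileage: no inspection nets 34; the inspection nets 30 − 11 = 19. high-mileage stays.
No type deviates, so pooling is sustained.

Yes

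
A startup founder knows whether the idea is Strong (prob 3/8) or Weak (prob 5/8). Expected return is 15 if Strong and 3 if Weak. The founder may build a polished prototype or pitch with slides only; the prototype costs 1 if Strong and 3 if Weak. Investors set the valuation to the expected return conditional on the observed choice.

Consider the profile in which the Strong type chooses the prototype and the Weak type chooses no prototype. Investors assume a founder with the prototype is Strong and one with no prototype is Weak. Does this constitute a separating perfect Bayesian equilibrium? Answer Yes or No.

Under these beliefs, the prototype earns valuation 15 and no prototype earns valuation 3.
Strong: the prototype nets 15 − 1 = 14; no prototype nets 3. Strong prefers the prototype.
Weak: the prototype nets 15 − 3 = 12; no prototype nets 3. Weak would deviate to the prototype.
Weak has a profitable deviation, so the profile is not an equilibrium.

No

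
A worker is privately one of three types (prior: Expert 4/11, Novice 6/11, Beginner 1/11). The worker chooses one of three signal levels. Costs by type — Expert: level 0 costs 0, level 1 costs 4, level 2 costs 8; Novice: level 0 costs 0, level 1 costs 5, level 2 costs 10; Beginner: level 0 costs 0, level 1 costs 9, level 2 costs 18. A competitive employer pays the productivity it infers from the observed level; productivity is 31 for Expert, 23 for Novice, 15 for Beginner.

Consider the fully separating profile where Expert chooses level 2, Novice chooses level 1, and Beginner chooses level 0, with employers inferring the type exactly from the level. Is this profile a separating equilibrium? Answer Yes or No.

No

Separating wages: level 2 → 31, level 1 → 23, level 0 → 15.
Expert (assigned level 2): level 0: 15 − 0 = 15; level 1: 23 − 4 = 19; level 2: 31 − 8 = 23. Expert stays.
Novice (assigned level 1): level 0: 15 − 0 = 15; level 1: 23 − 5 = 18; level 2: 31 − 10 = 21. Novice prefers level 2.
Beginner (assigned level 0): level 0: 15 − 0 = 15; level 1: 23 − 9 = 14; level 2: 31 − 18 = 13. Beginner stays.
At least one type deviates; the separating profile fails.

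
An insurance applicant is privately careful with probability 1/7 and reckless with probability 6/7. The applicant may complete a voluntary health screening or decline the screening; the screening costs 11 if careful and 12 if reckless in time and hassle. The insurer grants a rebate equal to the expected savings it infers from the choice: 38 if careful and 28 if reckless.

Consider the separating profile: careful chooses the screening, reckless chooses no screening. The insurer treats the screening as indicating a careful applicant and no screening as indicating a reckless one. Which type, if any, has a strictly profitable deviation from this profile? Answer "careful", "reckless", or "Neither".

The screening pays 38; no screening pays 28.
careful: assigned the screening, nets 38 − 11 = 27; deviating to no screening nets 28.
reckless: assigned no screening, nets 28; deviating to the screening nets 38 − 12 = 26.
The careful type gains 1 by deviating.

careful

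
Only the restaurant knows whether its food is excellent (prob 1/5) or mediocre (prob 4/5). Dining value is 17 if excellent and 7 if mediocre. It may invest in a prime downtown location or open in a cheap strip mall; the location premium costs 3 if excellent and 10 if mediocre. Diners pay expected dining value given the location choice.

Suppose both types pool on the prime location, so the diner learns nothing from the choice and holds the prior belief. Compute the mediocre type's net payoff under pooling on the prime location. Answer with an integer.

-1

Pooled price premium = 1/5·17 + 4/5·7 = 9.
mediocre pays cost 10 for the prime location, so net payoff = 9 − 10 = -1.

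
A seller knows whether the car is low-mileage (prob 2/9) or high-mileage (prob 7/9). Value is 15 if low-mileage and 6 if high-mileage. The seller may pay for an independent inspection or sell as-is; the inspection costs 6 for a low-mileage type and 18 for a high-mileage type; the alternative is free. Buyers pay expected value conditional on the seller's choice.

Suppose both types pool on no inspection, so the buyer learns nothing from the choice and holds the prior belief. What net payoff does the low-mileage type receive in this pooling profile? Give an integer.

Pooled price = 2/9·15 + 7/9·6 = 8.
low-mileage pays no cost for no inspection, so net payoff = 8.

8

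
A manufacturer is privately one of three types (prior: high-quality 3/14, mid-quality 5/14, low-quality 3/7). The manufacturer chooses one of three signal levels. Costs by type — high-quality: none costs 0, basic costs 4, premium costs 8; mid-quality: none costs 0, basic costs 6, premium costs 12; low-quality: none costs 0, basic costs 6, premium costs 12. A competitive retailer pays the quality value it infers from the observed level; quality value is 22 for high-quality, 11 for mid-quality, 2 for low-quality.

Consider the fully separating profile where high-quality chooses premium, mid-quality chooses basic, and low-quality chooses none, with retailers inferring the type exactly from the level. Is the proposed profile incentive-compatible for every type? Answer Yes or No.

Separating prices: premium → 22, basic → 11, none → 2.
high-quality (assigned premium): none: 2 − 0 = 2; basic: 11 − 4 = 7; premium: 22 − 8 = 14. high-quality stays.
mid-quality (assigned basic): none: 2 − 0 = 2; basic: 11 − 6 = 5; premium: 22 − 12 = 10. mid-quality prefers premium.
low-quality (assigned none): none: 2 − 0 = 2; basic: 11 − 6 = 5; premium: 22 − 12 = 10. low-quality prefers premium.
At least one type deviates; the separating profile fails.

No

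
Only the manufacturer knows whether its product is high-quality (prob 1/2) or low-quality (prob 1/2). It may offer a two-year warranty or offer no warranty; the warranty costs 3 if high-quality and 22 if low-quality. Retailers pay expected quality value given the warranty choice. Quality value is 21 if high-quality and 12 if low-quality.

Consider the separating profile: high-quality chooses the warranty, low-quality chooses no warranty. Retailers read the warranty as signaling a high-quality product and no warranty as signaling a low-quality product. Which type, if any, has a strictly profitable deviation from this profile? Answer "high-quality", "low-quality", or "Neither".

The warranty pays 21; no warranty pays 12.
high-quality: assigned the warranty, nets 21 − 3 = 18; deviating to no warranty nets 12.
low-quality: assigned no warranty, nets 12; deviating to the warranty nets 21 − 22 = -1.
Both types strictly prefer their assigned action; no profitable deviation.

Neither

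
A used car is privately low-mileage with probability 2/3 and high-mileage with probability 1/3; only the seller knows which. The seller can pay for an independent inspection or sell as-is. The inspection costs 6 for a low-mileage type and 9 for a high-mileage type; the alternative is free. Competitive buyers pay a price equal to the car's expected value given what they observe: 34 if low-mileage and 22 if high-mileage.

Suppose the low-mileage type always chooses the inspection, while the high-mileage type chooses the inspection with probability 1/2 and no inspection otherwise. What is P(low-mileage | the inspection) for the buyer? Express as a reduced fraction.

P(the inspection) = (2/3)·1 + (1/3)·(1/2) = 5/6.
By Bayes' rule, P(low-mileage | the inspection) = (2/3) / (5/6) = 4/5.

4/5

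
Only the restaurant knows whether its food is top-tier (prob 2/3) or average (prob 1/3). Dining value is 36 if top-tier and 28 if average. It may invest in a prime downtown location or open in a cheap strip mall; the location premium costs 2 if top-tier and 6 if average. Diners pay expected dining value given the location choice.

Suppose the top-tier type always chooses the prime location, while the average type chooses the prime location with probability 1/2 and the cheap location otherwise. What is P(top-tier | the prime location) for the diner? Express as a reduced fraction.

4/5

P(the prime location) = (2/3)·1 + (1/3)·(1/2) = 5/6.
By Bayes' rule, P(top-tier | the prime location) = (2/3) / (5/6) = 4/5.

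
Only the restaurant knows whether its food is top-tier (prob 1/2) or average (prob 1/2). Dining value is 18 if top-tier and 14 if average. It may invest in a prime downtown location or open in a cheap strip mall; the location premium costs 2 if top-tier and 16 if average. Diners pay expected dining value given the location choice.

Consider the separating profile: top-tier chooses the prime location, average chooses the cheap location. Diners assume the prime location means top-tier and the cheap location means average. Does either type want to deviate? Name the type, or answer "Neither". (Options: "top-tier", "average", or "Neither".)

The prime location pays 18; the cheap location pays 14.
top-tier: assigned the prime location, nets 18 − 2 = 16; deviating to the cheap location nets 14.
average: assigned the cheap location, nets 14; deviating to the prime location nets 18 − 16 = 2.
Both types strictly prefer their assigned action; no profitable deviation.

Neither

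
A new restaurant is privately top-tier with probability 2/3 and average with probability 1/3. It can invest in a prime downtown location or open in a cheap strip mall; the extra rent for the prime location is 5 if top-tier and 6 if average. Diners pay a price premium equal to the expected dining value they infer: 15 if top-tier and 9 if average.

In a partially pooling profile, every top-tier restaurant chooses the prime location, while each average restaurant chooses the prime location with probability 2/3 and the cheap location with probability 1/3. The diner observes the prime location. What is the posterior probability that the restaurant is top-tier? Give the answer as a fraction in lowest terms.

P(the prime location) = (2/3)·1 + (1/3)·(2/3) = 8/9.
By Bayes' rule, P(top-tier | the prime location) = (2/3) / (8/9) = 3/4.

3/4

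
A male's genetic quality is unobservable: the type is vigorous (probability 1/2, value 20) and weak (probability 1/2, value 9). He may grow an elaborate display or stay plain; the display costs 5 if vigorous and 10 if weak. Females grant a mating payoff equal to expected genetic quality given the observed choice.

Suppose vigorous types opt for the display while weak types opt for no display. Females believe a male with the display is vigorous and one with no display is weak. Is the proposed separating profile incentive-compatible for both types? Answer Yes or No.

No

Under these beliefs, the display earns mating payoff 20 and no display earns mating payoff 9.
vigorous: the display nets 20 − 5 = 15; no display nets 9. vigorous prefers the display.
weak: the display nets 20 − 10 = 10; no display nets 9. weak would deviate to the display.
weak has a profitable deviation, so the profile is not an equilibrium.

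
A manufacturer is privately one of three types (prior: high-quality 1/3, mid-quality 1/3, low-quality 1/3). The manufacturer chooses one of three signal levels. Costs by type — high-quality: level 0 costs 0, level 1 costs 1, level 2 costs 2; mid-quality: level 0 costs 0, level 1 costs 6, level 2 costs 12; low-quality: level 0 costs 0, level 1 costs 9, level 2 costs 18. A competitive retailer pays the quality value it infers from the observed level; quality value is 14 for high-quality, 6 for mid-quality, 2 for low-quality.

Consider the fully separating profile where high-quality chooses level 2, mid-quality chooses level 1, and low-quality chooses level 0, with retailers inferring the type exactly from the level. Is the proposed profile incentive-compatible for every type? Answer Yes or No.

No

Separating prices: level 2 → 14, level 1 → 6, level 0 → 2.
high-quality (assigned level 2): level 0: 2 − 0 = 2; level 1: 6 − 1 = 5; level 2: 14 − 2 = 12. high-quality stays.
mid-quality (assigned level 1): level 0: 2 − 0 = 2; level 1: 6 − 6 = 0; level 2: 14 − 12 = 2. mid-quality prefers level 0.
low-quality (assigned level 0): level 0: 2 − 0 = 2; level 1: 6 − 9 = -3; level 2: 14 − 18 = -4. low-quality stays.
At least one type deviates; the separating profile fails.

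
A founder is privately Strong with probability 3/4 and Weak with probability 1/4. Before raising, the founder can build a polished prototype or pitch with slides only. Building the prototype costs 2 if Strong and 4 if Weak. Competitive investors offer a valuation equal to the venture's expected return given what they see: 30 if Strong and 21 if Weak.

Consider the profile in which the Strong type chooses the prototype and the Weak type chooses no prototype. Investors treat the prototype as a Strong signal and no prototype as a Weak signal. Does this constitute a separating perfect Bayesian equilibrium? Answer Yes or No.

No

Under these beliefs, the prototype earns valuation 30 and no prototype earns valuation 21.
Strong: the prototype nets 30 − 2 = 28; no prototype nets 21. Strong prefers the prototype.
Weak: the prototype nets 30 − 4 = 26; no prototype nets 21. Weak would deviate to the prototype.
Weak has a profitable deviation, so the profile is not an equilibrium.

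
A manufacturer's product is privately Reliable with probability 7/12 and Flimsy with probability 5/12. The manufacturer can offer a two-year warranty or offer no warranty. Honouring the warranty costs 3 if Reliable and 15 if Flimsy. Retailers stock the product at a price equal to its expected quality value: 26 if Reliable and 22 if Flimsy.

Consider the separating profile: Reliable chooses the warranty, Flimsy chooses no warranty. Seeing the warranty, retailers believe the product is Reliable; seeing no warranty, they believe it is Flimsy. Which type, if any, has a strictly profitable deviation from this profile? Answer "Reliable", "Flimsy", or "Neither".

Neither

The warranty pays 26; no warranty pays 22.
Reliable: assigned the warranty, nets 26 − 3 = 23; deviating to no warranty nets 22.
Flimsy: assigned no warranty, nets 22; deviating to the warranty nets 26 − 15 = 11.
Both types strictly prefer their assigned action; no profitable deviation.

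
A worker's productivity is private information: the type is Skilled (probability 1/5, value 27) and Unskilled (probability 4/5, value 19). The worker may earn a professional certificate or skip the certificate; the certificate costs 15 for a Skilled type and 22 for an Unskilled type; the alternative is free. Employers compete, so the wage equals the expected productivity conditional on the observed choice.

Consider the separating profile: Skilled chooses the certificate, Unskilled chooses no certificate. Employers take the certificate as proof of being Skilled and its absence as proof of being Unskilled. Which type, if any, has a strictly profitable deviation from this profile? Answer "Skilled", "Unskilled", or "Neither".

The certificate pays 27; no certificate pays 19.
Skilled: assigned the certificate, nets 27 − 15 = 12; deviating to no certificate nets 19.
Unskilled: assigned no certificate, nets 19; deviating to the certificate nets 27 − 22 = 5.
The Skilled type gains 7 by deviating.

Skilled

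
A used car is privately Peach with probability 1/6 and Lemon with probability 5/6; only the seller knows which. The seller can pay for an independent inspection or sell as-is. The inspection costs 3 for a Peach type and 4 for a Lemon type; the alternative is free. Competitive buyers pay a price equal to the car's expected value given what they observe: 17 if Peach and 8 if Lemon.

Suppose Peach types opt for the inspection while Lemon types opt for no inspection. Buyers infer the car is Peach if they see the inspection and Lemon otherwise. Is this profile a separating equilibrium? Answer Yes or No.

No

Under these beliefs, the inspection earns price 17 and no inspection earns price 8.
Peach: the inspection nets 17 − 3 = 14; no inspection nets 8. Peach prefers the inspection.
Lemon: the inspection nets 17 − 4 = 13; no inspection nets 8. Lemon would deviate to the inspection.
Lemon has a profitable deviation, so the profile is not an equilibrium.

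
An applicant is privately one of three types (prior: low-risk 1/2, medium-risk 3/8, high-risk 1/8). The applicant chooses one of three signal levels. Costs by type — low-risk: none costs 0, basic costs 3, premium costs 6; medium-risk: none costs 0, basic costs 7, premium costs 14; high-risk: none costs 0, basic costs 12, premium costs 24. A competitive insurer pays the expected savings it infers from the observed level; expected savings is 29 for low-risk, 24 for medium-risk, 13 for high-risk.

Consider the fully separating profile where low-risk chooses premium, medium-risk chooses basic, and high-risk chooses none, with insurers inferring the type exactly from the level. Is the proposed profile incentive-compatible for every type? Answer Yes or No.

Separating rebates: premium → 29, basic → 24, none → 13.
low-risk (assigned premium): none: 13 − 0 = 13; basic: 24 − 3 = 21; premium: 29 − 6 = 23. low-risk stays.
medium-risk (assigned basic): none: 13 − 0 = 13; basic: 24 − 7 = 17; premium: 29 − 14 = 15. medium-risk stays.
high-risk (assigned none): none: 13 − 0 = 13; basic: 24 − 12 = 12; premium: 29 − 24 = 5. high-risk stays.
Every type prefers its assigned level; separation holds.

Yes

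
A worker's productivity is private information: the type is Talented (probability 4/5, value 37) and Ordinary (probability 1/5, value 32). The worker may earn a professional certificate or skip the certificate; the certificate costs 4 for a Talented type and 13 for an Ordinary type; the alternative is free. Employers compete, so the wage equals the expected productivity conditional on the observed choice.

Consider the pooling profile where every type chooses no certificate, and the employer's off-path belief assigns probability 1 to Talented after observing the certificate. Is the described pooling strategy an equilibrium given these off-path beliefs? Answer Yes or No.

Yes

On path, the employer holds the prior and pays 4/5·37 + 1/5·32 = 36. Off path (the certificate), believing Talented, it pays 37.
Talented: no certificate nets 36; the certificate nets 37 − 4 = 33. Talented stays.
Ordinary: no certificate nets 36; the certificate nets 37 − 13 = 24. Ordinary stays.
No type deviates, so pooling is sustained.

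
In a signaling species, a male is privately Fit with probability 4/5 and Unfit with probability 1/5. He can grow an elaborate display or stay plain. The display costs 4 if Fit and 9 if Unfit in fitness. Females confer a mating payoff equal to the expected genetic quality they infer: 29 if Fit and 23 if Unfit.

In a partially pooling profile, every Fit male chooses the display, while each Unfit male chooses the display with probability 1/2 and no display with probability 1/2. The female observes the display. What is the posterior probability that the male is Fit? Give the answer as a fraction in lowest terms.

8/9

P(the display) = (4/5)·1 + (1/5)·(1/2) = 9/10.
By Bayes' rule, P(Fit | the display) = (4/5) / (9/10) = 8/9.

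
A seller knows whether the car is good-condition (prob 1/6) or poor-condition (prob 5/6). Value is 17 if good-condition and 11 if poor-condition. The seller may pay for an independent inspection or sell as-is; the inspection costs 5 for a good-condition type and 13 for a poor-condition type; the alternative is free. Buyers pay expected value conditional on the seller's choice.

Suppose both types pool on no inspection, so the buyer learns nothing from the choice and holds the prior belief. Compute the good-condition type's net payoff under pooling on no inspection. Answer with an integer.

Pooled price = 1/6·17 + 5/6·11 = 12.
good-condition pays no cost for no inspection, so net payoff = 12.

12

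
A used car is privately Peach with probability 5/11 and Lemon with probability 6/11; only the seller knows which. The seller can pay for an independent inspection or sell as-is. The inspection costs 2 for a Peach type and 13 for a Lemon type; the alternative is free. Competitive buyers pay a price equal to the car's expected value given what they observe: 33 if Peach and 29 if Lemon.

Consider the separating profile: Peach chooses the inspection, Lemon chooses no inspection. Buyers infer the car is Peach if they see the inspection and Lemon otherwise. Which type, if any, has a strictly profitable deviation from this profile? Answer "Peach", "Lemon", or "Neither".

The inspection pays 33; no inspection pays 29.
Peach: assigned the inspection, nets 33 − 2 = 31; deviating to no inspection nets 29.
Lemon: assigned no inspection, nets 29; deviating to the inspection nets 33 − 13 = 20.
Both types strictly prefer their assigned action; no profitable deviation.

Neither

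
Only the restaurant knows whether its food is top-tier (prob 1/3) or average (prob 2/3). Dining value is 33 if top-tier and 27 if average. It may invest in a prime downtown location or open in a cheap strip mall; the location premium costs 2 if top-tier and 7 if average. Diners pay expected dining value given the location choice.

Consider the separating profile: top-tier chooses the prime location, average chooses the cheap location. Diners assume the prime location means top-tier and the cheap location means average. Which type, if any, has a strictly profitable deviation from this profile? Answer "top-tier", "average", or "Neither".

Neither

The prime location pays 33; the cheap location pays 27.
top-tier: assigned the prime location, nets 33 − 2 = 31; deviating to the cheap location nets 27.
average: assigned the cheap location, nets 27; deviating to the prime location nets 33 − 7 = 26.
Both types strictly prefer their assigned action; no profitable deviation.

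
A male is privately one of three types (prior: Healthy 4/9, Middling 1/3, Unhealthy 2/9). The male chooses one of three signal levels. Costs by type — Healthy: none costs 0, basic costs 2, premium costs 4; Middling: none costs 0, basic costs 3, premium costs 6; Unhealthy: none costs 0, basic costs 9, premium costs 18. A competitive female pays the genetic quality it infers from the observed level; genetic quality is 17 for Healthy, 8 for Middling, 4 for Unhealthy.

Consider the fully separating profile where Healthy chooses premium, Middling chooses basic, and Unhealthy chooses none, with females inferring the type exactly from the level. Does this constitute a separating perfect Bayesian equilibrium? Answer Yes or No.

No

Separating mating payoffs: premium → 17, basic → 8, none → 4.
Healthy (assigned premium): none: 4 − 0 = 4; basic: 8 − 2 = 6; premium: 17 − 4 = 13. Healthy stays.
Middling (assigned basic): none: 4 − 0 = 4; basic: 8 − 3 = 5; premium: 17 − 6 = 11. Middling prefers premium.
Unhealthy (assigned none): none: 4 − 0 = 4; basic: 8 − 9 = -1; premium: 17 − 18 = -1. Unhealthy stays.
At least one type deviates; the separating profile fails.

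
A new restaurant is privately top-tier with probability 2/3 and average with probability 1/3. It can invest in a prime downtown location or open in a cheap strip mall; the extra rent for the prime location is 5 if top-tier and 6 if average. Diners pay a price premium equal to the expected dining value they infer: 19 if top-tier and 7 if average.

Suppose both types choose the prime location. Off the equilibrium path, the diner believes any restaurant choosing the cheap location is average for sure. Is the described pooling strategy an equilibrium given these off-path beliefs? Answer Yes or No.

Yes

On path, the diner holds the prior and pays 2/3·19 + 1/3·7 = 15. Off path (the cheap location), believing average, it pays 7.
top-tier: the prime location nets 15 − 5 = 10; the cheap location nets 7. top-tier stays.
average: the prime location nets 15 − 6 = 9; the cheap location nets 7. average stays.
No type deviates, so pooling is sustained.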